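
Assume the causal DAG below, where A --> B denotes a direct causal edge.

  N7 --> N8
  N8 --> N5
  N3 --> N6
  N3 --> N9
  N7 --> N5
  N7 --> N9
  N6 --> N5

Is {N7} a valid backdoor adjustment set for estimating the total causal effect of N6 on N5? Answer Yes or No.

Backdoor paths from N6 to N5 (paths whose first edge points into N6):
  P1: N6 <- N3 -> N9 <- N7 -> N8 -> N5
  P2: N6 <- N3 -> N9 <- N7 -> N5
Condition 1 (no descendant of N6 in the set): holds — descendants of N6 are {N5}; none are in {N7}.
Condition 2 (every backdoor path blocked by {N7}):
  P1: blocked at collider N9 (neither it nor any descendant is in the conditioning set).
  P2: blocked at collider N9 (neither it nor any descendant is in the conditioning set).
{N7} satisfies the backdoor criterion.

Yes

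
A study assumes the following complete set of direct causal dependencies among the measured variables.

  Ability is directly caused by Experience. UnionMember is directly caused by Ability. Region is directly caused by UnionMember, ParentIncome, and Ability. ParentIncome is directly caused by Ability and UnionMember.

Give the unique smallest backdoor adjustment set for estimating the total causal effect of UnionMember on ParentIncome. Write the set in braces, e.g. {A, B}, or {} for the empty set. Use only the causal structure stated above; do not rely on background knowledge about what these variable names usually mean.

Variables eligible for adjustment (non-descendants of UnionMember, excluding UnionMember and ParentIncome): {Ability, Experience}.
Backdoor paths from UnionMember to ParentIncome:
  P1: UnionMember <- Ability -> ParentIncome
  P2: UnionMember <- Ability -> Region <- ParentIncome
The empty set is not sufficient: P1 (UnionMember <- Ability -> ParentIncome) has no collider blocking it and no conditioned non-collider, so it is open.
Try {Ability}:
  P1: blocked at fork node Ability ∈ conditioning set.
  P2: blocked at fork node Ability ∈ conditioning set.
{Ability} contains no descendant of UnionMember and blocks every backdoor path.
No other singleton works — e.g. {Experience} leaves P1 open — so {Ability} is the unique smallest valid adjustment set.

{Ability}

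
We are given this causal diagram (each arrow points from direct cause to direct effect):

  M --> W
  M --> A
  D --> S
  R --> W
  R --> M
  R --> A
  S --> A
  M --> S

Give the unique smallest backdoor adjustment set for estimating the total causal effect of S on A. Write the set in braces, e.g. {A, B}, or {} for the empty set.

Variables eligible for adjustment (non-descendants of S, excluding S and A): {D, M, R, W}.
Backdoor paths from S to A:
  P1: S <- M <- R -> A
  P2: S <- M -> W <- R -> A
  P3: S <- M -> A
The empty set is not sufficient: P1 (S <- M <- R -> A) has no collider blocking it and no conditioned non-collider, so it is open.
Try {M}:
  P1: blocked at chain node M ∈ conditioning set.
  P2: blocked at fork node M ∈ conditioning set.
  P3: blocked at fork node M ∈ conditioning set.
{M} contains no descendant of S and blocks every backdoor path.
No other singleton works — e.g. {D} leaves P1 open — so {M} is the unique smallest valid adjustment set.

{M}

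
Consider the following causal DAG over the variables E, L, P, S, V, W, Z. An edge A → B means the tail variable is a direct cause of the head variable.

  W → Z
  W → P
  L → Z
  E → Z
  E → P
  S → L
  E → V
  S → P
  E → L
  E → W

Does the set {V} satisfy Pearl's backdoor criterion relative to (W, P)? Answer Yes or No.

No

Backdoor paths from W to P (paths whose first edge points into W):
  P1: W <- E -> L <- S -> P
  P2: W <- E -> P
  P3: W <- E -> Z <- L <- S -> P
Condition 1 (no descendant of W in the set): holds — descendants of W are {P, Z}; none are in {V}.
Condition 2 (every backdoor path blocked by {V}):
  P1: blocked at collider L (neither it nor any descendant is in the conditioning set).
  P2: open — no interior node is in the conditioning set.
  P3: blocked at collider Z (neither it nor any descendant is in the conditioning set).
{V} does not satisfy the backdoor criterion.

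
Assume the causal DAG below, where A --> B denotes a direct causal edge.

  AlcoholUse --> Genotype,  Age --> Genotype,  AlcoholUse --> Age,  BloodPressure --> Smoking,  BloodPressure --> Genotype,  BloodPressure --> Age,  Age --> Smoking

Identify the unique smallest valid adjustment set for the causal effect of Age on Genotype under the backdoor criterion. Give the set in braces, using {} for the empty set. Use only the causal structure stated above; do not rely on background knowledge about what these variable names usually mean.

Variables eligible for adjustment (non-descendants of Age, excluding Age and Genotype): {AlcoholUse, BloodPressure}.
Backdoor paths from Age to Genotype:
  P1: Age <- BloodPressure -> Genotype
  P2: Age <- AlcoholUse -> Genotype
The empty set is not sufficient: P1 (Age <- BloodPressure -> Genotype) has no collider blocking it and no conditioned non-collider, so it is open.
Try {AlcoholUse, BloodPressure}:
  P1: blocked at fork node BloodPressure ∈ conditioning set.
  P2: blocked at fork node AlcoholUse ∈ conditioning set.
{AlcoholUse, BloodPressure} contains no descendant of Age and blocks every backdoor path.
Every element of {AlcoholUse, BloodPressure} is needed (dropping AlcoholUse leaves P2 open; dropping BloodPressure leaves P1 open), so no proper subset is valid.
Among all size-2 subsets of the eligible variables, only {AlcoholUse, BloodPressure} blocks every backdoor path, so it is the unique smallest valid adjustment set.

{AlcoholUse, BloodPressure}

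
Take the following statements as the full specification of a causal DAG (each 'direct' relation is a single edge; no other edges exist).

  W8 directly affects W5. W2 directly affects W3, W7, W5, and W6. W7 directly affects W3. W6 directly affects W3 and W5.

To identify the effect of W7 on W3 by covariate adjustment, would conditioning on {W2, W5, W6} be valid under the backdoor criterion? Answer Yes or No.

Yes

Backdoor paths from W7 to W3 (paths whose first edge points into W7):
  P1: W7 <- W2 -> W6 -> W3
  P2: W7 <- W2 -> W3
  P3: W7 <- W2 -> W5 <- W6 -> W3
Condition 1 (no descendant of W7 in the set): holds — descendants of W7 are {W3}; none are in {W2, W5, W6}.
Condition 2 (every backdoor path blocked by {W2, W5, W6}):
  P1: blocked at fork node W2 ∈ conditioning set.
  P2: blocked at fork node W2 ∈ conditioning set.
  P3: blocked at fork node W2 ∈ conditioning set.
{W2, W5, W6} satisfies the backdoor criterion.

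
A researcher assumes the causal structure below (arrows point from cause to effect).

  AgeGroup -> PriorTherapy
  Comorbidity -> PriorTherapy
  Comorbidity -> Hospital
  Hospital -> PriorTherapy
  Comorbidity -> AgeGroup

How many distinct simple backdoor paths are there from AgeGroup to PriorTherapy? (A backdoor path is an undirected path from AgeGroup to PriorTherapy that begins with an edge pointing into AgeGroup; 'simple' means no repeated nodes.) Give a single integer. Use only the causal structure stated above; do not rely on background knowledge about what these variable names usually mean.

A backdoor path from AgeGroup to PriorTherapy is any simple undirected path whose first edge points into AgeGroup (i.e. leaves AgeGroup via a parent).
Parents of AgeGroup: {Comorbidity}.
Enumerating:
  P1: AgeGroup <- Comorbidity -> Hospital -> PriorTherapy
  P2: AgeGroup <- Comorbidity -> PriorTherapy
That exhausts the simple backdoor paths. Count: 2.

2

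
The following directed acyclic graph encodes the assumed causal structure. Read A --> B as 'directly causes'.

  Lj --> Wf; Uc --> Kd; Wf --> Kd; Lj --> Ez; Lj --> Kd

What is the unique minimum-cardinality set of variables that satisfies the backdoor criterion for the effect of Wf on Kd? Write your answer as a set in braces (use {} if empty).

{Lj}

Variables eligible for adjustment (non-descendants of Wf, excluding Wf and Kd): {Ez, Lj, Uc}.
Backdoor paths from Wf to Kd:
  P1: Wf <- Lj -> Kd
The empty set is not sufficient: P1 (Wf <- Lj -> Kd) has no collider blocking it and no conditioned non-collider, so it is open.
Try {Lj}:
  P1: blocked at fork node Lj ∈ conditioning set.
{Lj} contains no descendant of Wf and blocks every backdoor path.
No other singleton works — e.g. {Uc} leaves P1 open — so {Lj} is the unique smallest valid adjustment set.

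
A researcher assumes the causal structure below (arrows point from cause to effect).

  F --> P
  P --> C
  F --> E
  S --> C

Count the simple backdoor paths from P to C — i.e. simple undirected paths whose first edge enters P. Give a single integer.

0

A backdoor path from P to C is any simple undirected path whose first edge points into P (i.e. leaves P via a parent).
Parents of P: {F}.
No simple path from any parent of P reaches C without revisiting P, so there are no backdoor paths.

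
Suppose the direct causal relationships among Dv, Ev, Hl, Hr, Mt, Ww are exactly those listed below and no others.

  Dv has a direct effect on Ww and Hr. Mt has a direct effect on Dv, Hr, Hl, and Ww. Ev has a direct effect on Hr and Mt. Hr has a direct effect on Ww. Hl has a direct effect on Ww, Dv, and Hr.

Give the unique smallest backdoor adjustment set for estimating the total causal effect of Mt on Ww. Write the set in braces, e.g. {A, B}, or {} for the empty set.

Variables eligible for adjustment (non-descendants of Mt, excluding Mt and Ww): {Ev}.
Backdoor paths from Mt to Ww:
  P1: Mt <- Ev -> Hr <- Hl -> Dv -> Ww
  P2: Mt <- Ev -> Hr <- Hl -> Ww
  P3: Mt <- Ev -> Hr <- Dv <- Hl -> Ww
  P4: Mt <- Ev -> Hr <- Dv -> Ww
  P5: Mt <- Ev -> Hr -> Ww
The empty set is not sufficient: P5 (Mt <- Ev -> Hr -> Ww) has no collider blocking it and no conditioned non-collider, so it is open.
Try {Ev}:
  P1: blocked at fork node Ev ∈ conditioning set.
  P2: blocked at fork node Ev ∈ conditioning set.
  P3: blocked at fork node Ev ∈ conditioning set.
  P4: blocked at fork node Ev ∈ conditioning set.
  P5: blocked at fork node Ev ∈ conditioning set.
{Ev} contains no descendant of Mt and blocks every backdoor path.
{Ev} is the unique smallest valid adjustment set.

{Ev}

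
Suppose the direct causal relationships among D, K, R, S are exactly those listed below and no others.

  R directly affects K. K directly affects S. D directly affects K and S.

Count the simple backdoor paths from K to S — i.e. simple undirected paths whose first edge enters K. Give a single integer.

A backdoor path from K to S is any simple undirected path whose first edge points into K (i.e. leaves K via a parent).
Parents of K: {D, R}.
Enumerating:
  P1: K <- D -> S
That exhausts the simple backdoor paths. Count: 1.

1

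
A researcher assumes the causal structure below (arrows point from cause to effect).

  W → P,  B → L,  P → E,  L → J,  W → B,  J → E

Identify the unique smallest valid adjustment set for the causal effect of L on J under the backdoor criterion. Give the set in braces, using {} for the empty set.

{}

Variables eligible for adjustment (non-descendants of L, excluding L and J): {B, P, W}.
Backdoor paths from L to J:
  P1: L <- B <- W -> P -> E <- J
Each backdoor path contains an unconditioned collider, so every path is already blocked with the empty conditioning set:
  P1: blocked at collider E (neither it nor any descendant is in the conditioning set).
The empty set is therefore the unique smallest valid set.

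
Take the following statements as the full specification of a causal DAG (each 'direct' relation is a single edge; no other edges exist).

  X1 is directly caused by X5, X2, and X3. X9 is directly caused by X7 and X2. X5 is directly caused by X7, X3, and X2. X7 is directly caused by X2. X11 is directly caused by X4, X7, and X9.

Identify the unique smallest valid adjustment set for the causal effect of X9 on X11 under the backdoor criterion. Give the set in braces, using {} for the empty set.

Variables eligible for adjustment (non-descendants of X9, excluding X9 and X11): {X1, X2, X3, X4, X5, X7}.
Backdoor paths from X9 to X11:
  P1: X9 <- X2 -> X7 -> X11
  P2: X9 <- X2 -> X5 <- X7 -> X11
  P3: X9 <- X2 -> X1 <- X3 -> X5 <- X7 -> X11
  P4: X9 <- X2 -> X1 <- X5 <- X7 -> X11
  P5: X9 <- X7 -> X11
The empty set is not sufficient: P1 (X9 <- X2 -> X7 -> X11) has no collider blocking it and no conditioned non-collider, so it is open.
Try {X7}:
  P1: blocked at chain node X7 ∈ conditioning set.
  P2: blocked at collider X5 (neither it nor any descendant is in the conditioning set).
  P3: blocked at collider X1 (neither it nor any descendant is in the conditioning set).
  P4: blocked at collider X1 (neither it nor any descendant is in the conditioning set).
  P5: blocked at fork node X7 ∈ conditioning set.
{X7} contains no descendant of X9 and blocks every backdoor path.
No other singleton works — e.g. {X2} leaves P5 open — so {X7} is the unique smallest valid adjustment set.

{X7}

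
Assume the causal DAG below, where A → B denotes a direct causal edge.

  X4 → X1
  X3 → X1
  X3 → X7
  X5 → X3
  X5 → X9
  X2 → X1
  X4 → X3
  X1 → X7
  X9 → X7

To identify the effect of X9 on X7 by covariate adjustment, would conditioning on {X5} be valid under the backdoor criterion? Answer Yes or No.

Backdoor paths from X9 to X7 (paths whose first edge points into X9):
  P1: X9 <- X5 -> X3 <- X4 -> X1 -> X7
  P2: X9 <- X5 -> X3 -> X1 -> X7
  P3: X9 <- X5 -> X3 -> X7
Condition 1 (no descendant of X9 in the set): holds — descendants of X9 are {X7}; none are in {X5}.
Condition 2 (every backdoor path blocked by {X5}):
  P1: blocked at fork node X5 ∈ conditioning set.
  P2: blocked at fork node X5 ∈ conditioning set.
  P3: blocked at fork node X5 ∈ conditioning set.
{X5} satisfies the backdoor criterion.

Yes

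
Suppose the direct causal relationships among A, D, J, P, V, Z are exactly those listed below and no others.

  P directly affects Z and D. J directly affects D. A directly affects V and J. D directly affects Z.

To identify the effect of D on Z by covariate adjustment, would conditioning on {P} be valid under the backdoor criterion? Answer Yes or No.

Backdoor paths from D to Z (paths whose first edge points into D):
  P1: D <- P -> Z
Condition 1 (no descendant of D in the set): holds — descendants of D are {Z}; none are in {P}.
Condition 2 (every backdoor path blocked by {P}):
  P1: blocked at fork node P ∈ conditioning set.
{P} satisfies the backdoor criterion.

Yes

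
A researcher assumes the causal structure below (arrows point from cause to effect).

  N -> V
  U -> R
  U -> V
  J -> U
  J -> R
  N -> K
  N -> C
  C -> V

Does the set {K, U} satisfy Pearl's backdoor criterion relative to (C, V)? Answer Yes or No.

Backdoor paths from C to V (paths whose first edge points into C):
  P1: C <- N -> V
Condition 1 (no descendant of C in the set): holds — descendants of C are {V}; none are in {K, U}.
Condition 2 (every backdoor path blocked by {K, U}):
  P1: open — no interior node is in the conditioning set.
{K, U} does not satisfy the backdoor criterion.

No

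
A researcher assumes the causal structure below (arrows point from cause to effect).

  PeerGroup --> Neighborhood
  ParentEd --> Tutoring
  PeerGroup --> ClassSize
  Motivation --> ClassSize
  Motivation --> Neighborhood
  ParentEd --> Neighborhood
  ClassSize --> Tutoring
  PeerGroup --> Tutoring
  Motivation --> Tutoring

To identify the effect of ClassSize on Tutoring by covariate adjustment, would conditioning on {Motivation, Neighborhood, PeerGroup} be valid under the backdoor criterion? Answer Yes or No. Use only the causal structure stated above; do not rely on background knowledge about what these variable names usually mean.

Yes

Backdoor paths from ClassSize to Tutoring (paths whose first edge points into ClassSize):
  P1: ClassSize <- Motivation -> Tutoring
  P2: ClassSize <- Motivation -> Neighborhood <- ParentEd -> Tutoring
  P3: ClassSize <- Motivation -> Neighborhood <- PeerGroup -> Tutoring
  P4: ClassSize <- PeerGroup -> Tutoring
  P5: ClassSize <- PeerGroup -> Neighborhood <- Motivation -> Tutoring
  P6: ClassSize <- PeerGroup -> Neighborhood <- ParentEd -> Tutoring
Condition 1 (no descendant of ClassSize in the set): holds — descendants of ClassSize are {Tutoring}; none are in {Motivation, Neighborhood, PeerGroup}.
Condition 2 (every backdoor path blocked by {Motivation, Neighborhood, PeerGroup}):
  P1: blocked at fork node Motivation ∈ conditioning set.
  P2: blocked at fork node Motivation ∈ conditioning set.
  P3: blocked at fork node Motivation ∈ conditioning set.
  P4: blocked at fork node PeerGroup ∈ conditioning set.
  P5: blocked at fork node PeerGroup ∈ conditioning set.
  P6: blocked at fork node PeerGroup ∈ conditioning set.
{Motivation, Neighborhood, PeerGroup} satisfies the backdoor criterion.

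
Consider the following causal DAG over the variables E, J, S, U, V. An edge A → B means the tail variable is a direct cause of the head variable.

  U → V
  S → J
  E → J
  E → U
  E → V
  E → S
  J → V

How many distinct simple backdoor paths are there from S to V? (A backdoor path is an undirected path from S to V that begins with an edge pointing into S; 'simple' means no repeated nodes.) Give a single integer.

A backdoor path from S to V is any simple undirected path whose first edge points into S (i.e. leaves S via a parent).
Parents of S: {E}.
Enumerating:
  P1: S <- E -> U -> V
  P2: S <- E -> J -> V
  P3: S <- E -> V
That exhausts the simple backdoor paths. Count: 3.

3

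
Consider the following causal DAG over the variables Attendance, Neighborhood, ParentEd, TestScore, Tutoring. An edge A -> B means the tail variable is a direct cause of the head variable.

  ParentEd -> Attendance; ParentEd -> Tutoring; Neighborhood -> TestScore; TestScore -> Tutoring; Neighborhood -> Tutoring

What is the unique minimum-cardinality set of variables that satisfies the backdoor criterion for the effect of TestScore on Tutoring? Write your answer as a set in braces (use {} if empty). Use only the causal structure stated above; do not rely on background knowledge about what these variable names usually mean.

{Neighborhood}

Variables eligible for adjustment (non-descendants of TestScore, excluding TestScore and Tutoring): {Attendance, Neighborhood, ParentEd}.
Backdoor paths from TestScore to Tutoring:
  P1: TestScore <- Neighborhood -> Tutoring
The empty set is not sufficient: P1 (TestScore <- Neighborhood -> Tutoring) has no collider blocking it and no conditioned non-collider, so it is open.
Try {Neighborhood}:
  P1: blocked at fork node Neighborhood ∈ conditioning set.
{Neighborhood} contains no descendant of TestScore and blocks every backdoor path.
No other singleton works — e.g. {ParentEd} leaves P1 open — so {Neighborhood} is the unique smallest valid adjustment set.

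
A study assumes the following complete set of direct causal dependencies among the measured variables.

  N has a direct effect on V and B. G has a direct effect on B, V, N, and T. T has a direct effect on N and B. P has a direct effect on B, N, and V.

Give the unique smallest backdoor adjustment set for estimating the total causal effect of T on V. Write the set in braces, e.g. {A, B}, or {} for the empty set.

{G}

Variables eligible for adjustment (non-descendants of T, excluding T and V): {G, P}.
Backdoor paths from T to V:
  P1: T <- G -> N <- P -> V
  P2: T <- G -> N -> B <- P -> V
  P3: T <- G -> N -> V
  P4: T <- G -> B <- P -> N -> V
  P5: T <- G -> B <- P -> V
  P6: T <- G -> B <- N <- P -> V
  P7: T <- G -> B <- N -> V
  P8: T <- G -> V
The empty set is not sufficient: P3 (T <- G -> N -> V) has no collider blocking it and no conditioned non-collider, so it is open.
Try {G}:
  P1: blocked at fork node G ∈ conditioning set.
  P2: blocked at fork node G ∈ conditioning set.
  P3: blocked at fork node G ∈ conditioning set.
  P4: blocked at fork node G ∈ conditioning set.
  P5: blocked at fork node G ∈ conditioning set.
  P6: blocked at fork node G ∈ conditioning set.
  P7: blocked at fork node G ∈ conditioning set.
  P8: blocked at fork node G ∈ conditioning set.
{G} contains no descendant of T and blocks every backdoor path.
No other singleton works — e.g. {P} leaves P3 open — so {G} is the unique smallest valid adjustment set.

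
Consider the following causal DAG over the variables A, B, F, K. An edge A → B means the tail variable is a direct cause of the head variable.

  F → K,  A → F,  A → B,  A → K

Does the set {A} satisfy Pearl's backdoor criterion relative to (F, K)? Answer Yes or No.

Backdoor paths from F to K (paths whose first edge points into F):
  P1: F <- A -> K
Condition 1 (no descendant of F in the set): holds — descendants of F are {K}; none are in {A}.
Condition 2 (every backdoor path blocked by {A}):
  P1: blocked at fork node A ∈ conditioning set.
{A} satisfies the backdoor criterion.

Yes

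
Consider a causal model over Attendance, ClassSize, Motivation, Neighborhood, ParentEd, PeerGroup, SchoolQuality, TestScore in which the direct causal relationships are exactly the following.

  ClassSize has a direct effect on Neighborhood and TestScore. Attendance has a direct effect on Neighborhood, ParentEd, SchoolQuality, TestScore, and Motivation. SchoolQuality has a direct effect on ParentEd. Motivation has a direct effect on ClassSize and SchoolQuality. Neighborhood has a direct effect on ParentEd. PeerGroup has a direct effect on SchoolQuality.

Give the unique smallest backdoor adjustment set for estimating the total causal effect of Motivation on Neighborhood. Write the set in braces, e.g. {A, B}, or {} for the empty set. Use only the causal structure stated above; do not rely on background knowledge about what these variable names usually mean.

Variables eligible for adjustment (non-descendants of Motivation, excluding Motivation and Neighborhood): {Attendance, PeerGroup}.
Backdoor paths from Motivation to Neighborhood:
  P1: Motivation <- Attendance -> SchoolQuality -> ParentEd <- Neighborhood
  P2: Motivation <- Attendance -> Neighborhood
  P3: Motivation <- Attendance -> TestScore <- ClassSize -> Neighborhood
  P4: Motivation <- Attendance -> ParentEd <- Neighborhood
The empty set is not sufficient: P2 (Motivation <- Attendance -> Neighborhood) has no collider blocking it and no conditioned non-collider, so it is open.
Try {Attendance}:
  P1: blocked at fork node Attendance ∈ conditioning set.
  P2: blocked at fork node Attendance ∈ conditioning set.
  P3: blocked at fork node Attendance ∈ conditioning set.
  P4: blocked at fork node Attendance ∈ conditioning set.
{Attendance} contains no descendant of Motivation and blocks every backdoor path.
No other singleton works — e.g. {PeerGroup} leaves P2 open — so {Attendance} is the unique smallest valid adjustment set.

{Attendance}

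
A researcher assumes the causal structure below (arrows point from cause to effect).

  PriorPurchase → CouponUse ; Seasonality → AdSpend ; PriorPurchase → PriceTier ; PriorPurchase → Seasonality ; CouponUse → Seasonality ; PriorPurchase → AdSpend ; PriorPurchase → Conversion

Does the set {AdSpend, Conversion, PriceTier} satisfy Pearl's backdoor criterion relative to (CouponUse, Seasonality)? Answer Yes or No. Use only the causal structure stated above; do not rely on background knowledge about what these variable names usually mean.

Backdoor paths from CouponUse to Seasonality (paths whose first edge points into CouponUse):
  P1: CouponUse <- PriorPurchase -> Seasonality
  P2: CouponUse <- PriorPurchase -> AdSpend <- Seasonality
Condition 1 (no descendant of CouponUse in the set): FAILS — AdSpend is a descendant of CouponUse.
Condition 2 (every backdoor path blocked by {AdSpend, Conversion, PriceTier}):
  P1: open — no interior node is in the conditioning set.
  P2: open — collider(s) AdSpend are conditioned on (or have a conditioned descendant) and no non-collider on the path is in the set.
{AdSpend, Conversion, PriceTier} does not satisfy the backdoor criterion.

No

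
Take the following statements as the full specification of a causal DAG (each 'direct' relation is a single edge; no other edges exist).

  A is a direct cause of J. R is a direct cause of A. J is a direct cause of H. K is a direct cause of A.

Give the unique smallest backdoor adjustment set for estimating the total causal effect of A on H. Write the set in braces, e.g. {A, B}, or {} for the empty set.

Variables eligible for adjustment (non-descendants of A, excluding A and H): {K, R}.
Backdoor paths from A to H:
  (none)
With no backdoor paths the empty set already satisfies the criterion, and it is trivially minimal.

{}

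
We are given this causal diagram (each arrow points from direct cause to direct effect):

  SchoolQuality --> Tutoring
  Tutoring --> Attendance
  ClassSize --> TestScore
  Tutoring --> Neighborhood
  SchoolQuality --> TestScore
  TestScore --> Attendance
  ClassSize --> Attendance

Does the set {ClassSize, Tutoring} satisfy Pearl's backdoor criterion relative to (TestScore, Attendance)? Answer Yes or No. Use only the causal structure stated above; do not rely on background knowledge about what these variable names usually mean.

Backdoor paths from TestScore to Attendance (paths whose first edge points into TestScore):
  P1: TestScore <- SchoolQuality -> Tutoring -> Attendance
  P2: TestScore <- ClassSize -> Attendance
Condition 1 (no descendant of TestScore in the set): holds — descendants of TestScore are {Attendance}; none are in {ClassSize, Tutoring}.
Condition 2 (every backdoor path blocked by {ClassSize, Tutoring}):
  P1: blocked at chain node Tutoring ∈ conditioning set.
  P2: blocked at fork node ClassSize ∈ conditioning set.
{ClassSize, Tutoring} satisfies the backdoor criterion.

Yes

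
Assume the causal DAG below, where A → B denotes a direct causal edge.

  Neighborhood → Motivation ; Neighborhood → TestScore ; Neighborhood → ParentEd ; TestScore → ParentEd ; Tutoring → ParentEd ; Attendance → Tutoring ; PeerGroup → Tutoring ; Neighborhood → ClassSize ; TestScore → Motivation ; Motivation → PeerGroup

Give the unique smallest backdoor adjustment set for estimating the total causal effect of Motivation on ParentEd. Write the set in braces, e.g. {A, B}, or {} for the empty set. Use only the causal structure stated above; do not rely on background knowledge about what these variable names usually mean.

Variables eligible for adjustment (non-descendants of Motivation, excluding Motivation and ParentEd): {Attendance, ClassSize, Neighborhood, TestScore}.
Backdoor paths from Motivation to ParentEd:
  P1: Motivation <- Neighborhood -> TestScore -> ParentEd
  P2: Motivation <- Neighborhood -> ParentEd
  P3: Motivation <- TestScore <- Neighborhood -> ParentEd
  P4: Motivation <- TestScore -> ParentEd
The empty set is not sufficient: P1 (Motivation <- Neighborhood -> TestScore -> ParentEd) has no collider blocking it and no conditioned non-collider, so it is open.
Try {Neighborhood, TestScore}:
  P1: blocked at fork node Neighborhood ∈ conditioning set.
  P2: blocked at fork node Neighborhood ∈ conditioning set.
  P3: blocked at chain node TestScore ∈ conditioning set.
  P4: blocked at fork node TestScore ∈ conditioning set.
{Neighborhood, TestScore} contains no descendant of Motivation and blocks every backdoor path.
Every element of {Neighborhood, TestScore} is needed (dropping Neighborhood leaves P2 open; dropping TestScore leaves P4 open), so no proper subset is valid.
Among all size-2 subsets of the eligible variables, only {Neighborhood, TestScore} blocks every backdoor path, so it is the unique smallest valid adjustment set.

{Neighborhood, TestScore}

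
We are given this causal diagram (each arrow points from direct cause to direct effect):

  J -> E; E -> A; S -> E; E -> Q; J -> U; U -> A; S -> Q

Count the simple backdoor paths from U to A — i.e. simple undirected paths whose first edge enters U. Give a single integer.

1

A backdoor path from U to A is any simple undirected path whose first edge points into U (i.e. leaves U via a parent).
Parents of U: {J}.
Enumerating:
  P1: U <- J -> E -> A
That exhausts the simple backdoor paths. Count: 1.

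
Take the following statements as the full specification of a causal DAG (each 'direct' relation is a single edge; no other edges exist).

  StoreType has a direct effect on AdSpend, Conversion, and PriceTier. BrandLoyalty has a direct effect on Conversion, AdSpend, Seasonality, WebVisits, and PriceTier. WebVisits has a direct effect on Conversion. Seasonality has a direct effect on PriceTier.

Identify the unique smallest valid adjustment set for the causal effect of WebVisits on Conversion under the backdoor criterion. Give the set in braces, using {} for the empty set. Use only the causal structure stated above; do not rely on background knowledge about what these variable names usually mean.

Variables eligible for adjustment (non-descendants of WebVisits, excluding WebVisits and Conversion): {AdSpend, BrandLoyalty, PriceTier, Seasonality, StoreType}.
Backdoor paths from WebVisits to Conversion:
  P1: WebVisits <- BrandLoyalty -> AdSpend <- StoreType -> Conversion
  P2: WebVisits <- BrandLoyalty -> Conversion
  P3: WebVisits <- BrandLoyalty -> Seasonality -> PriceTier <- StoreType -> Conversion
  P4: WebVisits <- BrandLoyalty -> PriceTier <- StoreType -> Conversion
The empty set is not sufficient: P2 (WebVisits <- BrandLoyalty -> Conversion) has no collider blocking it and no conditioned non-collider, so it is open.
Try {BrandLoyalty}:
  P1: blocked at fork node BrandLoyalty ∈ conditioning set.
  P2: blocked at fork node BrandLoyalty ∈ conditioning set.
  P3: blocked at fork node BrandLoyalty ∈ conditioning set.
  P4: blocked at fork node BrandLoyalty ∈ conditioning set.
{BrandLoyalty} contains no descendant of WebVisits and blocks every backdoor path.
No other singleton works — e.g. {StoreType} leaves P2 open — so {BrandLoyalty} is the unique smallest valid adjustment set.

{BrandLoyalty}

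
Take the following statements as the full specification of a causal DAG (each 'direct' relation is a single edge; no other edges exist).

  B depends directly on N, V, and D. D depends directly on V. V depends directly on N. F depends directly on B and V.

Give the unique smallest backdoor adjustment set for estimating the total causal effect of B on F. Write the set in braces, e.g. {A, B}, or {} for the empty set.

{V}

Variables eligible for adjustment (non-descendants of B, excluding B and F): {D, N, V}.
Backdoor paths from B to F:
  P1: B <- N -> V -> F
  P2: B <- V -> F
  P3: B <- D <- V -> F
The empty set is not sufficient: P1 (B <- N -> V -> F) has no collider blocking it and no conditioned non-collider, so it is open.
Try {V}:
  P1: blocked at chain node V ∈ conditioning set.
  P2: blocked at fork node V ∈ conditioning set.
  P3: blocked at fork node V ∈ conditioning set.
{V} contains no descendant of B and blocks every backdoor path.
No other singleton works — e.g. {N} leaves P2 open — so {V} is the unique smallest valid adjustment set.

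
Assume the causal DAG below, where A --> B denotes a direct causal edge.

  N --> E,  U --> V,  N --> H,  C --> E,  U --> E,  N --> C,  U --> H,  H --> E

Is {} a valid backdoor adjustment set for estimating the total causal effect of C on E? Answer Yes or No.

Backdoor paths from C to E (paths whose first edge points into C):
  P1: C <- N -> H <- U -> E
  P2: C <- N -> H -> E
  P3: C <- N -> E
Condition 1 (no descendant of C in the set): holds — descendants of C are {E}; none are in {}.
Condition 2 (every backdoor path blocked by {}):
  P1: blocked at collider H (neither it nor any descendant is in the conditioning set).
  P2: open — no interior node is in the conditioning set.
  P3: open — no interior node is in the conditioning set.
{} does not satisfy the backdoor criterion.

No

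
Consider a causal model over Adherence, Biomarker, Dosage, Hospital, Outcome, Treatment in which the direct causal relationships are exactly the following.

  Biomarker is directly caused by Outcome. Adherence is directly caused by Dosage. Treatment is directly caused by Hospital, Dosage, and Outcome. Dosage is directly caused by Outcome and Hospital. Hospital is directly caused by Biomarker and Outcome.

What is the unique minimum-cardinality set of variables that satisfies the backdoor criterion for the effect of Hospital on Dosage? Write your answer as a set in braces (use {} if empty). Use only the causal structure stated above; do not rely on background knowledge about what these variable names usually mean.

{Outcome}

Variables eligible for adjustment (non-descendants of Hospital, excluding Hospital and Dosage): {Biomarker, Outcome}.
Backdoor paths from Hospital to Dosage:
  P1: Hospital <- Outcome -> Dosage
  P2: Hospital <- Outcome -> Treatment <- Dosage
  P3: Hospital <- Biomarker <- Outcome -> Dosage
  P4: Hospital <- Biomarker <- Outcome -> Treatment <- Dosage
The empty set is not sufficient: P1 (Hospital <- Outcome -> Dosage) has no collider blocking it and no conditioned non-collider, so it is open.
Try {Outcome}:
  P1: blocked at fork node Outcome ∈ conditioning set.
  P2: blocked at fork node Outcome ∈ conditioning set.
  P3: blocked at fork node Outcome ∈ conditioning set.
  P4: blocked at fork node Outcome ∈ conditioning set.
{Outcome} contains no descendant of Hospital and blocks every backdoor path.
No other singleton works — e.g. {Biomarker} leaves P1 open — so {Outcome} is the unique smallest valid adjustment set.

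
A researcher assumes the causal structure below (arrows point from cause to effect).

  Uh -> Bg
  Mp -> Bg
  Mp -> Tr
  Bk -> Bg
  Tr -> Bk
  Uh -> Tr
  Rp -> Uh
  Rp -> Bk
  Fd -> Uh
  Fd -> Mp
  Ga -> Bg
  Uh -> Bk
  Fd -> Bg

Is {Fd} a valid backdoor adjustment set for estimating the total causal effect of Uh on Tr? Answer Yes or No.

Yes

Backdoor paths from Uh to Tr (paths whose first edge points into Uh):
  P1: Uh <- Fd -> Mp -> Tr
  P2: Uh <- Fd -> Mp -> Bg <- Bk <- Tr
  P3: Uh <- Fd -> Bg <- Mp -> Tr
  P4: Uh <- Fd -> Bg <- Bk <- Tr
  P5: Uh <- Rp -> Bk <- Tr
  P6: Uh <- Rp -> Bk -> Bg <- Fd -> Mp -> Tr
  P7: Uh <- Rp -> Bk -> Bg <- Mp -> Tr
Condition 1 (no descendant of Uh in the set): holds — descendants of Uh are {Bg, Bk, Tr}; none are in {Fd}.
Condition 2 (every backdoor path blocked by {Fd}):
  P1: blocked at fork node Fd ∈ conditioning set.
  P2: blocked at fork node Fd ∈ conditioning set.
  P3: blocked at fork node Fd ∈ conditioning set.
  P4: blocked at fork node Fd ∈ conditioning set.
  P5: blocked at collider Bk (neither it nor any descendant is in the conditioning set).
  P6: blocked at collider Bg (neither it nor any descendant is in the conditioning set).
  P7: blocked at collider Bg (neither it nor any descendant is in the conditioning set).
{Fd} satisfies the backdoor criterion.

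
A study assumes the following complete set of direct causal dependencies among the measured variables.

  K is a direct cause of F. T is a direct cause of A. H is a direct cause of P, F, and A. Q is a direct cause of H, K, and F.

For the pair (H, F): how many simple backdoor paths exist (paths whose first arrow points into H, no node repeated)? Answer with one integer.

2

A backdoor path from H to F is any simple undirected path whose first edge points into H (i.e. leaves H via a parent).
Parents of H: {Q}.
Enumerating:
  P1: H <- Q -> K -> F
  P2: H <- Q -> F
That exhausts the simple backdoor paths. Count: 2.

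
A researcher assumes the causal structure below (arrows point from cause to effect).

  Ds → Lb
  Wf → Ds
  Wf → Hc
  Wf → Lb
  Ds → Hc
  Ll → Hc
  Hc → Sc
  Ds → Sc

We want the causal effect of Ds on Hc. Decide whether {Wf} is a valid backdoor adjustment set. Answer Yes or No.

Yes

Backdoor paths from Ds to Hc (paths whose first edge points into Ds):
  P1: Ds <- Wf -> Hc
Condition 1 (no descendant of Ds in the set): holds — descendants of Ds are {Hc, Lb, Sc}; none are in {Wf}.
Condition 2 (every backdoor path blocked by {Wf}):
  P1: blocked at fork node Wf ∈ conditioning set.
{Wf} satisfies the backdoor criterion.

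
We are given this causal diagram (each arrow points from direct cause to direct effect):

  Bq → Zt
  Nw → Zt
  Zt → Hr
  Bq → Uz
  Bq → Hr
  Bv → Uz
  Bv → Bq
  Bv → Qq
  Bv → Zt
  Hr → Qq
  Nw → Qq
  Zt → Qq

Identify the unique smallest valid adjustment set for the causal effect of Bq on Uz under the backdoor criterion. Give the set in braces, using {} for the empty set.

{Bv}

Variables eligible for adjustment (non-descendants of Bq, excluding Bq and Uz): {Bv, Nw}.
Backdoor paths from Bq to Uz:
  P1: Bq <- Bv -> Uz
The empty set is not sufficient: P1 (Bq <- Bv -> Uz) has no collider blocking it and no conditioned non-collider, so it is open.
Try {Bv}:
  P1: blocked at fork node Bv ∈ conditioning set.
{Bv} contains no descendant of Bq and blocks every backdoor path.
No other singleton works — e.g. {Nw} leaves P1 open — so {Bv} is the unique smallest valid adjustment set.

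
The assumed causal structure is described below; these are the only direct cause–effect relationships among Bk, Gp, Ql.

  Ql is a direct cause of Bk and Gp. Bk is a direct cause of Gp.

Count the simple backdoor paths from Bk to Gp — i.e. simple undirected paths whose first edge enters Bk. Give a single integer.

1

A backdoor path from Bk to Gp is any simple undirected path whose first edge points into Bk (i.e. leaves Bk via a parent).
Parents of Bk: {Ql}.
Enumerating:
  P1: Bk <- Ql -> Gp
That exhausts the simple backdoor paths. Count: 1.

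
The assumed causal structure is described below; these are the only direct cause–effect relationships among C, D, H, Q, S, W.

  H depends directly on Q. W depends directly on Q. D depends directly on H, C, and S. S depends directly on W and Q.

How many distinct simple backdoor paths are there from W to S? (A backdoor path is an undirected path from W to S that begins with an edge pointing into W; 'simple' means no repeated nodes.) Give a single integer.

2

A backdoor path from W to S is any simple undirected path whose first edge points into W (i.e. leaves W via a parent).
Parents of W: {Q}.
Enumerating:
  P1: W <- Q -> H -> D <- S
  P2: W <- Q -> S
That exhausts the simple backdoor paths. Count: 2.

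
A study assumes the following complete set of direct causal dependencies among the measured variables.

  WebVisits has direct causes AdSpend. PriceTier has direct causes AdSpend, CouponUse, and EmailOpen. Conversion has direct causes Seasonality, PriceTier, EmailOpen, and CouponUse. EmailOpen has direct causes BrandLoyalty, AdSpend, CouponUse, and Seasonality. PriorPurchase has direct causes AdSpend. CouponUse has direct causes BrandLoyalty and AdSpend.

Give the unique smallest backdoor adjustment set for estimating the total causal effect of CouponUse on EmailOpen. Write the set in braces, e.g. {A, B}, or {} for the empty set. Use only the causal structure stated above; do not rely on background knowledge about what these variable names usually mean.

{AdSpend, BrandLoyalty}

Variables eligible for adjustment (non-descendants of CouponUse, excluding CouponUse and EmailOpen): {AdSpend, BrandLoyalty, PriorPurchase, Seasonality, WebVisits}.
Backdoor paths from CouponUse to EmailOpen:
  P1: CouponUse <- BrandLoyalty -> EmailOpen
  P2: CouponUse <- AdSpend -> EmailOpen
  P3: CouponUse <- AdSpend -> PriceTier <- EmailOpen
  P4: CouponUse <- AdSpend -> PriceTier -> Conversion <- Seasonality -> EmailOpen
  P5: CouponUse <- AdSpend -> PriceTier -> Conversion <- EmailOpen
The empty set is not sufficient: P1 (CouponUse <- BrandLoyalty -> EmailOpen) has no collider blocking it and no conditioned non-collider, so it is open.
Try {AdSpend, BrandLoyalty}:
  P1: blocked at fork node BrandLoyalty ∈ conditioning set.
  P2: blocked at fork node AdSpend ∈ conditioning set.
  P3: blocked at fork node AdSpend ∈ conditioning set.
  P4: blocked at fork node AdSpend ∈ conditioning set.
  P5: blocked at fork node AdSpend ∈ conditioning set.
{AdSpend, BrandLoyalty} contains no descendant of CouponUse and blocks every backdoor path.
Every element of {AdSpend, BrandLoyalty} is needed (dropping AdSpend leaves P2 open; dropping BrandLoyalty leaves P1 open), so no proper subset is valid.
Among all size-2 subsets of the eligible variables, only {AdSpend, BrandLoyalty} blocks every backdoor path, so it is the unique smallest valid adjustment set.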